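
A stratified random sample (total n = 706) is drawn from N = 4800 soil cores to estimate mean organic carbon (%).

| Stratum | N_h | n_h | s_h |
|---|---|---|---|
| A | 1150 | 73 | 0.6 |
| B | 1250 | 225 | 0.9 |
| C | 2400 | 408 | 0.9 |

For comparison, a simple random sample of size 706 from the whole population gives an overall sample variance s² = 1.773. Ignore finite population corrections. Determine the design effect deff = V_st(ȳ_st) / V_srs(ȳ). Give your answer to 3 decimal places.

V̂(ȳ_st) = Σ W_h² s_h²/n_h, with W_h = N_h/N and N = 4800:
  stratum A: (1150/4800)²·0.6²/73 = 0.000283069
  stratum B: (1250/4800)²·0.9²/225 = 0.000244141
  stratum C: (2400/4800)²·0.9²/408 = 0.000496324
V_st = 0.00102353
V_srs = s²/n = 1.773/706 = 0.00251133
deff = V_st / V_srs = 0.00102353/0.00251133 = 0.4076

deff ≈ 0.408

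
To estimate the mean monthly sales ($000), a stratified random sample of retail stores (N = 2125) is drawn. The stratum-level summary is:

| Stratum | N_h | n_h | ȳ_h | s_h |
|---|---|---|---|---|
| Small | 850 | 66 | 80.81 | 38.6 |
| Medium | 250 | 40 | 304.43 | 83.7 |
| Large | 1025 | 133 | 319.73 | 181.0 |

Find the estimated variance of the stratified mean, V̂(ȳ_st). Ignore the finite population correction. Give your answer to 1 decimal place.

V̂(ȳ_st) ≈ 63.3

V̂(ȳ_st) = Σ W_h² s_h²/n_h, with W_h = N_h/N and N = 2125:
  stratum Small: (850/2125)²·38.6²/66 = 3.61202
  stratum Medium: (250/2125)²·83.7²/40 = 2.42411
  stratum Large: (1025/2125)²·181.0²/133 = 57.3107
V̂(ȳ_st) = 63.3468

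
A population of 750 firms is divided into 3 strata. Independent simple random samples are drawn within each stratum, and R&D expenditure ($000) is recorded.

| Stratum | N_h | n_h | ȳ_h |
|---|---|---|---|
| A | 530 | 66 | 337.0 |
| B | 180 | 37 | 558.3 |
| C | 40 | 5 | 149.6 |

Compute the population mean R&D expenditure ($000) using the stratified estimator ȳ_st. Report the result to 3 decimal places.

ȳ_st ≈ 380.117

N = Σ N_h = 750. Stratum weights W_h = N_h/N.
ȳ_st = (530·337.0 + 180·558.3 + 40·149.6) / 750 = 380.11733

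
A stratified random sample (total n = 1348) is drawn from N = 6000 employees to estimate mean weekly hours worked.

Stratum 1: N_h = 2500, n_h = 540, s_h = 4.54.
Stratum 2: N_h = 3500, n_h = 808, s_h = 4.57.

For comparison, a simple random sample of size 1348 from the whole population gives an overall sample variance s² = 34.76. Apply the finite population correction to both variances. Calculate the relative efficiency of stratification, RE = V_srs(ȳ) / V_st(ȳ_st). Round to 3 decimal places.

V̂(ȳ_st) = Σ W_h² (1 − n_h/N_h) s_h²/n_h, with W_h = N_h/N and N = 6000:
  stratum 1: (2500/6000)²·(1 − 540/2500)·4.54²/540 = 0.00519531
  stratum 2: (3500/6000)²·(1 − 808/3500)·4.57²/808 = 0.0067649
V_st = 0.0119602
V_srs = (1 − 1348/6000)·34.76/1348 = 0.019993
Relative efficiency = V_srs / V_st = 0.019993/0.0119602 = 1.6716

RE ≈ 1.672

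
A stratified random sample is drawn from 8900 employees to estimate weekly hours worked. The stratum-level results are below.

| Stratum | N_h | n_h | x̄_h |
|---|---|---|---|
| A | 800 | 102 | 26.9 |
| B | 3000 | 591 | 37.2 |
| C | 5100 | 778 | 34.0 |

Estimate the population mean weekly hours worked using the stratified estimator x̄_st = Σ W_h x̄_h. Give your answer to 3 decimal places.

N = Σ N_h = 8900. Stratum weights W_h = N_h/N.
x̄_st = (800·26.9 + 3000·37.2 + 5100·34.0) / 8900 = 34.44045

x̄_st ≈ 34.440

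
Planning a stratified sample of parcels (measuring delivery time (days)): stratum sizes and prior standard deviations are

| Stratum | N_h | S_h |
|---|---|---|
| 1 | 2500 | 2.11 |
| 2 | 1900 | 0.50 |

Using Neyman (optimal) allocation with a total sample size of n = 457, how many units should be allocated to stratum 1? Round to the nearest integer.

Neyman allocation: n_h = n · N_h S_h / Σ N_i S_i, with n = 457.
  stratum 1: N_h·S_h = 2500·2.11 = 5275.00
  stratum 2: N_h·S_h = 1900·0.50 = 950.00
Σ N_h S_h = 6225.00
n for stratum 1 = 457·5275.00/6225.00 = 387.257 → 387

387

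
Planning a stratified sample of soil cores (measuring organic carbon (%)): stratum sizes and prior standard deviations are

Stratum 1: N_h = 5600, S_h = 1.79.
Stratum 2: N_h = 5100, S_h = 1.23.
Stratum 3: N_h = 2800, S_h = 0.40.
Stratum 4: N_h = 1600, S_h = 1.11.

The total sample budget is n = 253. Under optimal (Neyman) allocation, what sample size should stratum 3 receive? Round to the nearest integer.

15

Neyman allocation: n_h = n · N_h S_h / Σ N_i S_i, with n = 253.
  stratum 1: N_h·S_h = 5600·1.79 = 10024.00
  stratum 2: N_h·S_h = 5100·1.23 = 6273.00
  stratum 3: N_h·S_h = 2800·0.40 = 1120.00
  stratum 4: N_h·S_h = 1600·1.11 = 1776.00
Σ N_h S_h = 19193.00
n for stratum 3 = 253·1120.00/19193.00 = 14.764 → 15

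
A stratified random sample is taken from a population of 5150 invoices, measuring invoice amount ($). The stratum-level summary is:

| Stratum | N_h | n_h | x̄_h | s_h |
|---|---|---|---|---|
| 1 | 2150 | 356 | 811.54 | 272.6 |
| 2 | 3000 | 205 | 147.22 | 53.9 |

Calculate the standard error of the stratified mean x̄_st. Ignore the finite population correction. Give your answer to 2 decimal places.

V̂(x̄_st) = Σ W_h² s_h²/n_h, with W_h = N_h/N and N = 5150:
  stratum 1: (2150/5150)²·272.6²/356 = 36.3801
  stratum 2: (3000/5150)²·53.9²/205 = 4.80897
V̂(x̄_st) = 41.1891
SE(x̄_st) = √41.1891 = 6.41787

SE(x̄_st) ≈ 6.42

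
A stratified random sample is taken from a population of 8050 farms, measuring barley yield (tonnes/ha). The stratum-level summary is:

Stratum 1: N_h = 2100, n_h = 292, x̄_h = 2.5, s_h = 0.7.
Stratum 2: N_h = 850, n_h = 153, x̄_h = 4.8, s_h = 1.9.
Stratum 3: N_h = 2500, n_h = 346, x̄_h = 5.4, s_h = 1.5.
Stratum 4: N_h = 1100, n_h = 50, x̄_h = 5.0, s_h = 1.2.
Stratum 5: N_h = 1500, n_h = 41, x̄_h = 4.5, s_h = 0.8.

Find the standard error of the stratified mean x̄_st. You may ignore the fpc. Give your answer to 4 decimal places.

SE(x̄_st) ≈ 0.0457

V̂(x̄_st) = Σ W_h² s_h²/n_h, with W_h = N_h/N and N = 8050:
  stratum 1: (2100/8050)²·0.7²/292 = 0.000114198
  stratum 2: (850/8050)²·1.9²/153 = 0.000263064
  stratum 3: (2500/8050)²·1.5²/346 = 0.000627184
  stratum 4: (1100/8050)²·1.2²/50 = 0.000537757
  stratum 5: (1500/8050)²·0.8²/41 = 0.000541985
V̂(x̄_st) = 0.00208419
SE(x̄_st) = √0.00208419 = 0.0456529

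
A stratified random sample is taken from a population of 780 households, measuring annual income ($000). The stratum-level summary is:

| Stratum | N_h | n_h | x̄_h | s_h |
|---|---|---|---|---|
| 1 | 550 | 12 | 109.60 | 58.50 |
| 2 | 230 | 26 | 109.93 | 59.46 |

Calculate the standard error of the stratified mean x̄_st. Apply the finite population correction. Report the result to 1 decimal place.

SE(x̄_st) ≈ 12.2

V̂(x̄_st) = Σ W_h² (1 − n_h/N_h) s_h²/n_h, with W_h = N_h/N and N = 780:
  stratum 1: (550/780)²·(1 − 12/550)·58.50²/12 = 138.703
  stratum 2: (230/780)²·(1 − 26/230)·59.46²/26 = 10.4869
V̂(x̄_st) = 149.19
SE(x̄_st) = √149.19 = 12.2143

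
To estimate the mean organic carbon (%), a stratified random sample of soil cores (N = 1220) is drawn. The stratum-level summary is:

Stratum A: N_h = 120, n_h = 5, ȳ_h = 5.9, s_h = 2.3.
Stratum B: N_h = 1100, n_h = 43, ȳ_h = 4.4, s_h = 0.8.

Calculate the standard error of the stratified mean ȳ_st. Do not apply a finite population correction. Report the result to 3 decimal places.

SE(ȳ_st) ≈ 0.149

V̂(ȳ_st) = Σ W_h² s_h²/n_h, with W_h = N_h/N and N = 1220:
  stratum A: (120/1220)²·2.3²/5 = 0.010236
  stratum B: (1100/1220)²·0.8²/43 = 0.0120998
V̂(ȳ_st) = 0.0223357
SE(ȳ_st) = √0.0223357 = 0.149451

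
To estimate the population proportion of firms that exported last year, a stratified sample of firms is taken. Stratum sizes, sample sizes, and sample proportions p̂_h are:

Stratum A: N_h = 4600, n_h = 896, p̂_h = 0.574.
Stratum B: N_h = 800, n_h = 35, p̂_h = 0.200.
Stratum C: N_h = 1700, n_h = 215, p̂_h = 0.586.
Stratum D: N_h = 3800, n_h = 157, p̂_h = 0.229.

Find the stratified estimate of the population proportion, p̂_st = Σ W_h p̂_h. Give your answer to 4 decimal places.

N = 10900; stratum weights W_h = N_h/N.
p̂_st = Σ W_h p̂_h = (4600·0.574 + 800·0.200 + 1700·0.586 + 3800·0.229)/10900 = 0.42815

p̂_st ≈ 0.4281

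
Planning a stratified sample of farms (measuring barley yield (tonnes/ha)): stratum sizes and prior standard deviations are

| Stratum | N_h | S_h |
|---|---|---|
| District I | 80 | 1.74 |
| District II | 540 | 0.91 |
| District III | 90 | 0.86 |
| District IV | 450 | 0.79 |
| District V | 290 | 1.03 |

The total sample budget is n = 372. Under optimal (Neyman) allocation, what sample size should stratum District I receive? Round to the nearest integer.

Neyman allocation: n_h = n · N_h S_h / Σ N_i S_i, with n = 372.
  stratum District I: N_h·S_h = 80·1.74 = 139.20
  stratum District II: N_h·S_h = 540·0.91 = 491.40
  stratum District III: N_h·S_h = 90·0.86 = 77.40
  stratum District IV: N_h·S_h = 450·0.79 = 355.50
  stratum District V: N_h·S_h = 290·1.03 = 298.70
Σ N_h S_h = 1362.20
n for stratum District I = 372·139.20/1362.20 = 38.014 → 38

38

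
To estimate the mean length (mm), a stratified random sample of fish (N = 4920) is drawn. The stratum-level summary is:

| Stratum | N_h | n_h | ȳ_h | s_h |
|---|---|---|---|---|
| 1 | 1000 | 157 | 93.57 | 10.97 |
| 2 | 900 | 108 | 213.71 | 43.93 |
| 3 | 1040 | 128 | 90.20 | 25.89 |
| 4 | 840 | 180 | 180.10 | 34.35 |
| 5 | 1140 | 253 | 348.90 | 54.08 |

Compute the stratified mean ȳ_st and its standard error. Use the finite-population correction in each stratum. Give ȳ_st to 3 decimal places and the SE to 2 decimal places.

ȳ_st = Σ W_h ȳ_h = (1000·93.57 + 900·213.71 + 1040·90.20 + 840·180.10 + 1140·348.90)/4920 = 188.76972
V̂(ȳ_st) = Σ W_h² (1 − n_h/N_h) s_h²/n_h, with W_h = N_h/N and N = 4920:
  stratum 1: (1000/4920)²·(1 − 157/1000)·10.97²/157 = 0.0266938
  stratum 2: (900/4920)²·(1 − 108/900)·43.93²/108 = 0.526182
  stratum 3: (1040/4920)²·(1 − 128/1040)·25.89²/128 = 0.205188
  stratum 4: (840/4920)²·(1 − 180/840)·34.35²/180 = 0.150132
  stratum 5: (1140/4920)²·(1 − 253/1140)·54.08²/253 = 0.482893
V̂(ȳ_st) = 1.39109
SE(ȳ_st) = √1.39109 = 1.17944

ȳ_st ≈ 188.770, SE ≈ 1.18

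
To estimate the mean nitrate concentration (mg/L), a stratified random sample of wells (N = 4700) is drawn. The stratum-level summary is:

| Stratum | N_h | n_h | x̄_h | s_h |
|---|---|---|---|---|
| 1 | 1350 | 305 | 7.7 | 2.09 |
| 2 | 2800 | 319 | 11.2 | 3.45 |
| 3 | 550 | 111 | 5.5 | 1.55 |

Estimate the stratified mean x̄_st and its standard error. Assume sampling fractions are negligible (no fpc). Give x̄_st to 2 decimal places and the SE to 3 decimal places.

x̄_st = Σ W_h x̄_h = (1350·7.7 + 2800·11.2 + 550·5.5)/4700 = 9.52766
V̂(x̄_st) = Σ W_h² s_h²/n_h, with W_h = N_h/N and N = 4700:
  stratum 1: (1350/4700)²·2.09²/305 = 0.00118158
  stratum 2: (2800/4700)²·3.45²/319 = 0.0132424
  stratum 3: (550/4700)²·1.55²/111 = 0.000296394
V̂(x̄_st) = 0.0147204
SE(x̄_st) = √0.0147204 = 0.121328

x̄_st ≈ 9.53, SE ≈ 0.121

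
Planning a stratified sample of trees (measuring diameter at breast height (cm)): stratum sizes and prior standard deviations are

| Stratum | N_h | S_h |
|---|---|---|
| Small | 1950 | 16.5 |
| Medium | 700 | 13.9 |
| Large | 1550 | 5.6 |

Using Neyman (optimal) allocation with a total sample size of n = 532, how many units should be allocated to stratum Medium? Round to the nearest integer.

Neyman allocation: n_h = n · N_h S_h / Σ N_i S_i, with n = 532.
  stratum Small: N_h·S_h = 1950·16.5 = 32175.00
  stratum Medium: N_h·S_h = 700·13.9 = 9730.00
  stratum Large: N_h·S_h = 1550·5.6 = 8680.00
Σ N_h S_h = 50585.00
n for stratum Medium = 532·9730.00/50585.00 = 102.330 → 102

102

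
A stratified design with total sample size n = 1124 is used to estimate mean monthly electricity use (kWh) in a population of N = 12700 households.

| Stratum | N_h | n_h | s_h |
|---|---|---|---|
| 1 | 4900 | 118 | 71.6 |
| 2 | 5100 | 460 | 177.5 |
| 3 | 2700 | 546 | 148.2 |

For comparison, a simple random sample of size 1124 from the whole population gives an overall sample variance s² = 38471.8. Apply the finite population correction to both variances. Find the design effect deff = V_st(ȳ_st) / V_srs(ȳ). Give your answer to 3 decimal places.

V̂(ȳ_st) = Σ W_h² (1 − n_h/N_h) s_h²/n_h, with W_h = N_h/N and N = 12700:
  stratum 1: (4900/12700)²·(1 − 118/4900)·71.6²/118 = 6.31164
  stratum 2: (5100/12700)²·(1 − 460/5100)·177.5²/460 = 10.0489
  stratum 3: (2700/12700)²·(1 − 546/2700)·148.2²/546 = 1.45046
V_st = 17.811
V_srs = (1 − 1124/12700)·38471.8/1124 = 31.1983
deff = V_st / V_srs = 17.811/31.1983 = 0.5709

deff ≈ 0.571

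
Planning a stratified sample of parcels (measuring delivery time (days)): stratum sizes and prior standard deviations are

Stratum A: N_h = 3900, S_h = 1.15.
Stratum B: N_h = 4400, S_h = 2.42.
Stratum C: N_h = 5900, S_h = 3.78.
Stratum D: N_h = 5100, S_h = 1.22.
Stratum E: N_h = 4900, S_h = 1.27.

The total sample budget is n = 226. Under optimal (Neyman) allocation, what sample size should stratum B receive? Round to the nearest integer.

48

Neyman allocation: n_h = n · N_h S_h / Σ N_i S_i, with n = 226.
  stratum A: N_h·S_h = 3900·1.15 = 4485.00
  stratum B: N_h·S_h = 4400·2.42 = 10648.00
  stratum C: N_h·S_h = 5900·3.78 = 22302.00
  stratum D: N_h·S_h = 5100·1.22 = 6222.00
  stratum E: N_h·S_h = 4900·1.27 = 6223.00
Σ N_h S_h = 49880.00
n for stratum B = 226·10648.00/49880.00 = 48.245 → 48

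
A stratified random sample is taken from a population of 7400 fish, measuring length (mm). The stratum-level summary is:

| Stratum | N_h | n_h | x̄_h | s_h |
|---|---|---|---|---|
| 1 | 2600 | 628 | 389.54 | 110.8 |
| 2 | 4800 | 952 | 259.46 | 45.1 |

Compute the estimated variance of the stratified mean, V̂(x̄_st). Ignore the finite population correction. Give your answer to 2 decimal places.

V̂(x̄_st) ≈ 3.31

V̂(x̄_st) = Σ W_h² s_h²/n_h, with W_h = N_h/N and N = 7400:
  stratum 1: (2600/7400)²·110.8²/628 = 2.41325
  stratum 2: (4800/7400)²·45.1²/952 = 0.898949
V̂(x̄_st) = 3.3122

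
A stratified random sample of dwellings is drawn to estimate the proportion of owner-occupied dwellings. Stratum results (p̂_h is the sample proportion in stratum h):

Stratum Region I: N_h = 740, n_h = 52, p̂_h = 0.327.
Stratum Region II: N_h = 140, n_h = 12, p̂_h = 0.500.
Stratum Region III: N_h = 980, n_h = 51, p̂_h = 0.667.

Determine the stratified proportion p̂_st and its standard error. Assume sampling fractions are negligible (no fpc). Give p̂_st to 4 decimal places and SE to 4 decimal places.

p̂_st ≈ 0.5192, SE ≈ 0.0452

N = 1860; stratum weights W_h = N_h/N.
p̂_st = Σ W_h p̂_h = (740·0.327 + 140·0.500 + 980·0.667)/1860 = 0.51916
V̂(p̂_st) = Σ W_h² p̂_h(1−p̂_h)/(n_h−1):
  stratum Region I: (740/1860)²·0.327·0.673/51 = 0.000683015
  stratum Region II: (140/1860)²·0.500·0.500/11 = 0.000128759
  stratum Region III: (980/1860)²·0.667·0.333/50 = 0.00123318
V̂(p̂_st) = 0.00204495; SE = √V̂ = 0.0452212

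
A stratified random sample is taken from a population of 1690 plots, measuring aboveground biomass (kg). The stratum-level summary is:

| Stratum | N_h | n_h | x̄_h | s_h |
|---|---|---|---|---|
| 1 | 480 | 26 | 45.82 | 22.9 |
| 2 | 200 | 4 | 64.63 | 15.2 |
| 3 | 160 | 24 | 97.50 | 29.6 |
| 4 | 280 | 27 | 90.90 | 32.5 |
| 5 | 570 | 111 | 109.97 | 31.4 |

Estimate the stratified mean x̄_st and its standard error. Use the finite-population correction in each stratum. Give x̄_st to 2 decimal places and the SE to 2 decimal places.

x̄_st = Σ W_h x̄_h = (480·45.82 + 200·64.63 + 160·97.50 + 280·90.90 + 570·109.97)/1690 = 82.04408
V̂(x̄_st) = Σ W_h² (1 − n_h/N_h) s_h²/n_h, with W_h = N_h/N and N = 1690:
  stratum 1: (480/1690)²·(1 − 26/480)·22.9²/26 = 1.53894
  stratum 2: (200/1690)²·(1 − 4/200)·15.2²/4 = 0.792757
  stratum 3: (160/1690)²·(1 − 24/160)·29.6²/24 = 0.278136
  stratum 4: (280/1690)²·(1 − 27/280)·32.5²/27 = 0.970305
  stratum 5: (570/1690)²·(1 − 111/570)·31.4²/111 = 0.813674
V̂(x̄_st) = 4.39381
SE(x̄_st) = √4.39381 = 2.09614

x̄_st ≈ 82.04, SE ≈ 2.10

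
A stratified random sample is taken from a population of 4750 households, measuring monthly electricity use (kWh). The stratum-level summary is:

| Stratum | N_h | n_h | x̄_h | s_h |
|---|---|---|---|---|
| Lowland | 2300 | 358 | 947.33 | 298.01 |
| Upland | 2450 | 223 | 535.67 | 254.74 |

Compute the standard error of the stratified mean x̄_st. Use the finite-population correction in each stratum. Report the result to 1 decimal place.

V̂(x̄_st) = Σ W_h² (1 − n_h/N_h) s_h²/n_h, with W_h = N_h/N and N = 4750:
  stratum Lowland: (2300/4750)²·(1 − 358/2300)·298.01²/358 = 49.1098
  stratum Upland: (2450/4750)²·(1 − 223/2450)·254.74²/223 = 70.3702
V̂(x̄_st) = 119.48
SE(x̄_st) = √119.48 = 10.9307

SE(x̄_st) ≈ 10.9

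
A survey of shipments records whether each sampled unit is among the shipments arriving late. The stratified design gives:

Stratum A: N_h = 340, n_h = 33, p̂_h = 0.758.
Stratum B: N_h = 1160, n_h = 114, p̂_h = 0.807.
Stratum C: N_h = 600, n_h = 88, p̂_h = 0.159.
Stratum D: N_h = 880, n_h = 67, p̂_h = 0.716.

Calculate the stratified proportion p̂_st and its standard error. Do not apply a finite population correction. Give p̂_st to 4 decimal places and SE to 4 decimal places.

N = 2980; stratum weights W_h = N_h/N.
p̂_st = Σ W_h p̂_h = (340·0.758 + 1160·0.807 + 600·0.159 + 880·0.716)/2980 = 0.64407
V̂(p̂_st) = Σ W_h² p̂_h(1−p̂_h)/(n_h−1):
  stratum A: (340/2980)²·0.758·0.242/32 = 7.46208e-05
  stratum B: (1160/2980)²·0.807·0.193/113 = 0.000208851
  stratum C: (600/2980)²·0.159·0.841/87 = 6.2308e-05
  stratum D: (880/2980)²·0.716·0.284/66 = 0.000268671
V̂(p̂_st) = 0.00061445; SE = √V̂ = 0.0247881

p̂_st ≈ 0.6441, SE ≈ 0.0248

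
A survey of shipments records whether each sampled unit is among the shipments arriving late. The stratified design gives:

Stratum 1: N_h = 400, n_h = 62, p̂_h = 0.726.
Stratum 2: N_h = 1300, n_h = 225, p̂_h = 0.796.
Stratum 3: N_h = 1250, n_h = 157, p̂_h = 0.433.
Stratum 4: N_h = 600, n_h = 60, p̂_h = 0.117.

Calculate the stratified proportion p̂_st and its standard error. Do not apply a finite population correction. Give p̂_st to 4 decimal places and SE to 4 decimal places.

p̂_st ≈ 0.5455, SE ≈ 0.0196

N = 3550; stratum weights W_h = N_h/N.
p̂_st = Σ W_h p̂_h = (400·0.726 + 1300·0.796 + 1250·0.433 + 600·0.117)/3550 = 0.54554
V̂(p̂_st) = Σ W_h² p̂_h(1−p̂_h)/(n_h−1):
  stratum 1: (400/3550)²·0.726·0.274/61 = 4.14019e-05
  stratum 2: (1300/3550)²·0.796·0.204/224 = 9.72132e-05
  stratum 3: (1250/3550)²·0.433·0.567/156 = 0.000195124
  stratum 4: (600/3550)²·0.117·0.883/59 = 5.00196e-05
V̂(p̂_st) = 0.000383758; SE = √V̂ = 0.0195897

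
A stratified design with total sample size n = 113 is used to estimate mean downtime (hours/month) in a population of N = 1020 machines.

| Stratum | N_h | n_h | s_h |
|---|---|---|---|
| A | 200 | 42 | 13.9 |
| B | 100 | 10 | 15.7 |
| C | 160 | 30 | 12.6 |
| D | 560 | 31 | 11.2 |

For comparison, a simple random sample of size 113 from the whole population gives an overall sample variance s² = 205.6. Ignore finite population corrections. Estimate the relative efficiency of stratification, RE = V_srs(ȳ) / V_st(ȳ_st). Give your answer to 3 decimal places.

RE ≈ 1.032

V̂(ȳ_st) = Σ W_h² s_h²/n_h, with W_h = N_h/N and N = 1020:
  stratum A: (200/1020)²·13.9²/42 = 0.176864
  stratum B: (100/1020)²·15.7²/10 = 0.236918
  stratum C: (160/1020)²·12.6²/30 = 0.130215
  stratum D: (560/1020)²·11.2²/31 = 1.21969
V_st = 1.76369
V_srs = s²/n = 205.6/113 = 1.81947
Relative efficiency = V_srs / V_st = 1.81947/1.76369 = 1.0316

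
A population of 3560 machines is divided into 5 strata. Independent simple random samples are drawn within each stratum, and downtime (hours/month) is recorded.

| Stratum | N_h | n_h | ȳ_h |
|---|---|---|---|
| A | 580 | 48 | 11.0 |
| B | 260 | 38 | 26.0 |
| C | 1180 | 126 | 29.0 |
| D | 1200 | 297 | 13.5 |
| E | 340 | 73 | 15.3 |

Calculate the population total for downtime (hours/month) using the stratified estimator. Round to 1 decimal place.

τ̂_st = Σ N_h ȳ_h = 580·11.0 + 260·26.0 + 1180·29.0 + 1200·13.5 + 340·15.3 = 68762.0

τ̂_st ≈ 68762.0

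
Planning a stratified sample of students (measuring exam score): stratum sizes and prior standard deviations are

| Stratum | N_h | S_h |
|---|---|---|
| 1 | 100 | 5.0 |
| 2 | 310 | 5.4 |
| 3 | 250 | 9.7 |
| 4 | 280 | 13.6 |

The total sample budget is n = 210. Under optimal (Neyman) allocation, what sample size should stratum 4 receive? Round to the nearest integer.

Neyman allocation: n_h = n · N_h S_h / Σ N_i S_i, with n = 210.
  stratum 1: N_h·S_h = 100·5.0 = 500.00
  stratum 2: N_h·S_h = 310·5.4 = 1674.00
  stratum 3: N_h·S_h = 250·9.7 = 2425.00
  stratum 4: N_h·S_h = 280·13.6 = 3808.00
Σ N_h S_h = 8407.00
n for stratum 4 = 210·3808.00/8407.00 = 95.121 → 95

95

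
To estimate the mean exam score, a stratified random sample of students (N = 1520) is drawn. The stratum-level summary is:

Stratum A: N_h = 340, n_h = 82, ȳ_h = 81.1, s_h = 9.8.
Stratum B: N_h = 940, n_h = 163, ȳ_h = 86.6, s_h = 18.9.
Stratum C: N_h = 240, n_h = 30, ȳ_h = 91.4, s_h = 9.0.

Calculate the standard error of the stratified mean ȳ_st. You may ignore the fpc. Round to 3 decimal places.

SE(ȳ_st) ≈ 0.982

V̂(ȳ_st) = Σ W_h² s_h²/n_h, with W_h = N_h/N and N = 1520:
  stratum A: (340/1520)²·9.8²/82 = 0.0586015
  stratum B: (940/1520)²·18.9²/163 = 0.838117
  stratum C: (240/1520)²·9.0²/30 = 0.067313
V̂(ȳ_st) = 0.964031
SE(ȳ_st) = √0.964031 = 0.981851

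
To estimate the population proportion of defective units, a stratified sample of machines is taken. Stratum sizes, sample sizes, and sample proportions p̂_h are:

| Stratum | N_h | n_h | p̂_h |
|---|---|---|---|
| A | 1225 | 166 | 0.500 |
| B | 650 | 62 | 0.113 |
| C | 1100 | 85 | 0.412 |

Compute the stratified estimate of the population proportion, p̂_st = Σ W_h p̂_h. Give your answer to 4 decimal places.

N = 2975; stratum weights W_h = N_h/N.
p̂_st = Σ W_h p̂_h = (1225·0.500 + 650·0.113 + 1100·0.412)/2975 = 0.38291

p̂_st ≈ 0.3829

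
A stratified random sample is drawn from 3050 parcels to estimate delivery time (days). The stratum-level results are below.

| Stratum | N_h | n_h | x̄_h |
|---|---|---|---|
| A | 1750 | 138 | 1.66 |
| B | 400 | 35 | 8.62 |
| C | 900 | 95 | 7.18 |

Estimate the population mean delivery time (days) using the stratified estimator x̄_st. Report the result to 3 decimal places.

N = Σ N_h = 3050. Stratum weights W_h = N_h/N.
x̄_st = (1750·1.66 + 400·8.62 + 900·7.18) / 3050 = 4.20164

x̄_st ≈ 4.202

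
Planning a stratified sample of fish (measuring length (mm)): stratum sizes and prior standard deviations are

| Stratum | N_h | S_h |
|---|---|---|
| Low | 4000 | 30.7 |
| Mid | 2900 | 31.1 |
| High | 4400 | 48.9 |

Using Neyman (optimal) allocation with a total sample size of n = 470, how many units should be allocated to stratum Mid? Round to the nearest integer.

Neyman allocation: n_h = n · N_h S_h / Σ N_i S_i, with n = 470.
  stratum Low: N_h·S_h = 4000·30.7 = 122800.00
  stratum Mid: N_h·S_h = 2900·31.1 = 90190.00
  stratum High: N_h·S_h = 4400·48.9 = 215160.00
Σ N_h S_h = 428150.00
n for stratum Mid = 470·90190.00/428150.00 = 99.006 → 99

99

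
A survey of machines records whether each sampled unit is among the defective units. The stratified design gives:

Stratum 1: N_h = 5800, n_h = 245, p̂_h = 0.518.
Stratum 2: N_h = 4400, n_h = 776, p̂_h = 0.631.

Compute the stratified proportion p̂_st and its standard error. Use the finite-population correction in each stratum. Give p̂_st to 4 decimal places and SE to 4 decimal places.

N = 10200; stratum weights W_h = N_h/N.
p̂_st = Σ W_h p̂_h = (5800·0.518 + 4400·0.631)/10200 = 0.56675
V̂(p̂_st) = Σ W_h² (1 − n_h/N_h) p̂_h(1−p̂_h)/(n_h−1):
  stratum 1: (5800/10200)²·(1 − 245/5800)·0.518·0.482/244 = 0.000316883
  stratum 2: (4400/10200)²·(1 − 776/4400)·0.631·0.369/775 = 4.60463e-05
V̂(p̂_st) = 0.000362929; SE = √V̂ = 0.0190507

p̂_st ≈ 0.5667, SE ≈ 0.0191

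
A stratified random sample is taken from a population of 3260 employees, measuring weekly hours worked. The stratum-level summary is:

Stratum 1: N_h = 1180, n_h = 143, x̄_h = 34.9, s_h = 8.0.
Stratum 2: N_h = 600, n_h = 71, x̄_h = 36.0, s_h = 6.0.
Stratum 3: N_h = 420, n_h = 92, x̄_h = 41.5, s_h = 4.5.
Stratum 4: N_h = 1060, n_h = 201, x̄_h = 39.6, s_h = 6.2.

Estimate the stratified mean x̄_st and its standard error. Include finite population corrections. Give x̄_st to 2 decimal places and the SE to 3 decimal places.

x̄_st = Σ W_h x̄_h = (1180·34.9 + 600·36.0 + 420·41.5 + 1060·39.6)/3260 = 37.48098
V̂(x̄_st) = Σ W_h² (1 − n_h/N_h) s_h²/n_h, with W_h = N_h/N and N = 3260:
  stratum 1: (1180/3260)²·(1 − 143/1180)·8.0²/143 = 0.0515311
  stratum 2: (600/3260)²·(1 − 71/600)·6.0²/71 = 0.0151431
  stratum 3: (420/3260)²·(1 − 92/420)·4.5²/92 = 0.00285315
  stratum 4: (1060/3260)²·(1 − 201/1060)·6.2²/201 = 0.0163852
V̂(x̄_st) = 0.0859126
SE(x̄_st) = √0.0859126 = 0.293108

x̄_st ≈ 37.48, SE ≈ 0.293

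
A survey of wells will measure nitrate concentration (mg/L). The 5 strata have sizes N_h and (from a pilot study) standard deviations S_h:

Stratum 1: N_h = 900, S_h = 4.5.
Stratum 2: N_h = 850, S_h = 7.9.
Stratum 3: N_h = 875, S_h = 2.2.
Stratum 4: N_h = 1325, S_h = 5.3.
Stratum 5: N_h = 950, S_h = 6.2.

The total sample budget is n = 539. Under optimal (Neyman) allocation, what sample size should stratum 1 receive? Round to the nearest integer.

85

Neyman allocation: n_h = n · N_h S_h / Σ N_i S_i, with n = 539.
  stratum 1: N_h·S_h = 900·4.5 = 4050.00
  stratum 2: N_h·S_h = 850·7.9 = 6715.00
  stratum 3: N_h·S_h = 875·2.2 = 1925.00
  stratum 4: N_h·S_h = 1325·5.3 = 7022.50
  stratum 5: N_h·S_h = 950·6.2 = 5890.00
Σ N_h S_h = 25602.50
n for stratum 1 = 539·4050.00/25602.50 = 85.263 → 85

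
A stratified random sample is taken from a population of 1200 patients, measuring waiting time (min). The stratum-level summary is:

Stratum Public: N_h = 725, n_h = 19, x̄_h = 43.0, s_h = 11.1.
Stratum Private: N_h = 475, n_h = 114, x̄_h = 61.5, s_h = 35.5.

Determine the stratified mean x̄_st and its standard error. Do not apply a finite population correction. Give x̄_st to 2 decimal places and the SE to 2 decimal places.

x̄_st = Σ W_h x̄_h = (725·43.0 + 475·61.5)/1200 = 50.32292
V̂(x̄_st) = Σ W_h² s_h²/n_h, with W_h = N_h/N and N = 1200:
  stratum Public: (725/1200)²·11.1²/19 = 2.36704
  stratum Private: (475/1200)²·35.5²/114 = 1.73211
V̂(x̄_st) = 4.09916
SE(x̄_st) = √4.09916 = 2.02464

x̄_st ≈ 50.32, SE ≈ 2.02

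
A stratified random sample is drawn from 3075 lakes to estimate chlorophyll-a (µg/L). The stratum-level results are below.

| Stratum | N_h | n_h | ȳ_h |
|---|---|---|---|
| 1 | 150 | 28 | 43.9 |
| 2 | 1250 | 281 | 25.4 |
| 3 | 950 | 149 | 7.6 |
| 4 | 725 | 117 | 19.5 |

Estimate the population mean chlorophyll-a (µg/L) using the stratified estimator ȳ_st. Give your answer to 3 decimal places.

N = Σ N_h = 3075. Stratum weights W_h = N_h/N.
ȳ_st = (150·43.9 + 1250·25.4 + 950·7.6 + 725·19.5) / 3075 = 19.41220

ȳ_st ≈ 19.412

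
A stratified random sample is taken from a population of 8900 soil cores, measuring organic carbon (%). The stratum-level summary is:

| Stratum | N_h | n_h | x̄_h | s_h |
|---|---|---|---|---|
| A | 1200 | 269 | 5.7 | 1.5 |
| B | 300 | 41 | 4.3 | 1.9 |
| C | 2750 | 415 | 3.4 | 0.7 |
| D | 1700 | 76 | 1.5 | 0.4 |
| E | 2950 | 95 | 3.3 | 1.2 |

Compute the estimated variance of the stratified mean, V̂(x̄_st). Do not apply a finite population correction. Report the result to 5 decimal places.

V̂(x̄_st) = Σ W_h² s_h²/n_h, with W_h = N_h/N and N = 8900:
  stratum A: (1200/8900)²·1.5²/269 = 0.000152059
  stratum B: (300/8900)²·1.9²/41 = 0.000100043
  stratum C: (2750/8900)²·0.7²/415 = 0.000112728
  stratum D: (1700/8900)²·0.4²/76 = 7.68111e-05
  stratum E: (2950/8900)²·1.2²/95 = 0.00166534
V̂(x̄_st) = 0.00210698

V̂(x̄_st) ≈ 0.00211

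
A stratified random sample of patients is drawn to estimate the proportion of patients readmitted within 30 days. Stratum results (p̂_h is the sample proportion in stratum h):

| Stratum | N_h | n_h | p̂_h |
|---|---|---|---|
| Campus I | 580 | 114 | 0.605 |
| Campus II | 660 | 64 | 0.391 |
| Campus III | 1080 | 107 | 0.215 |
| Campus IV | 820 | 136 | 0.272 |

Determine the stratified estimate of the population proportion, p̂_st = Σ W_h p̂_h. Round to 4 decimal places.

p̂_st ≈ 0.3389

N = 3140; stratum weights W_h = N_h/N.
p̂_st = Σ W_h p̂_h = (580·0.605 + 660·0.391 + 1080·0.215 + 820·0.272)/3140 = 0.33892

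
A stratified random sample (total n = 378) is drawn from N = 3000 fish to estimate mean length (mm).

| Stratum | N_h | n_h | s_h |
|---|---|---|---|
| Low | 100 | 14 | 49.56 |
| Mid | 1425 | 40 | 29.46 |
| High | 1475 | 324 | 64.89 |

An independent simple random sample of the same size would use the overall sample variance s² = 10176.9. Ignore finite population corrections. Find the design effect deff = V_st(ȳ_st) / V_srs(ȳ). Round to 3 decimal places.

deff ≈ 0.306

V̂(ȳ_st) = Σ W_h² s_h²/n_h, with W_h = N_h/N and N = 3000:
  stratum Low: (100/3000)²·49.56²/14 = 0.194936
  stratum Mid: (1425/3000)²·29.46²/40 = 4.89545
  stratum High: (1475/3000)²·64.89²/324 = 3.14161
V_st = 8.232
V_srs = s²/n = 10176.9/378 = 26.923
deff = V_st / V_srs = 8.232/26.923 = 0.3058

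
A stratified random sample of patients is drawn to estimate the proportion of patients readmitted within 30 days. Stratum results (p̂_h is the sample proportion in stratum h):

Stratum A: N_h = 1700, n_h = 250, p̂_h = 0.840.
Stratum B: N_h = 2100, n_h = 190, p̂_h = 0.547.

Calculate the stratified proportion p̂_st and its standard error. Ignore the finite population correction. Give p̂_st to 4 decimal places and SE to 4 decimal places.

p̂_st ≈ 0.6781, SE ≈ 0.0225

N = 3800; stratum weights W_h = N_h/N.
p̂_st = Σ W_h p̂_h = (1700·0.840 + 2100·0.547)/3800 = 0.67808
V̂(p̂_st) = Σ W_h² p̂_h(1−p̂_h)/(n_h−1):
  stratum A: (1700/3800)²·0.840·0.160/249 = 0.000108027
  stratum B: (2100/3800)²·0.547·0.453/189 = 0.000400401
V̂(p̂_st) = 0.000508428; SE = √V̂ = 0.0225483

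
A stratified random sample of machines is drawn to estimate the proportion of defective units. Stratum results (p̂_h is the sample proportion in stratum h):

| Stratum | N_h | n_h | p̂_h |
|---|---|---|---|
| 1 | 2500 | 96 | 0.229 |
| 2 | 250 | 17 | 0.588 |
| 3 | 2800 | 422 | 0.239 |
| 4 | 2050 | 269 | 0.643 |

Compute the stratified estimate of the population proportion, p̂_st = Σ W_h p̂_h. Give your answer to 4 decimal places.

p̂_st ≈ 0.3562

N = 7600; stratum weights W_h = N_h/N.
p̂_st = Σ W_h p̂_h = (2500·0.229 + 250·0.588 + 2800·0.239 + 2050·0.643)/7600 = 0.35616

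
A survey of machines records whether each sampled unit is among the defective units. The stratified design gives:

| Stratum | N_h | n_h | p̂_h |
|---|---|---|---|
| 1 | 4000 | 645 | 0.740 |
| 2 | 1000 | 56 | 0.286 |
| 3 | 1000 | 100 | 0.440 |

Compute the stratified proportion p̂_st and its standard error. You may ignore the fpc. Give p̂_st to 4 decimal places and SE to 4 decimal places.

N = 6000; stratum weights W_h = N_h/N.
p̂_st = Σ W_h p̂_h = (4000·0.740 + 1000·0.286 + 1000·0.440)/6000 = 0.61433
V̂(p̂_st) = Σ W_h² p̂_h(1−p̂_h)/(n_h−1):
  stratum 1: (4000/6000)²·0.740·0.260/644 = 0.000132781
  stratum 2: (1000/6000)²·0.286·0.714/55 = 0.000103133
  stratum 3: (1000/6000)²·0.440·0.560/99 = 6.91358e-05
V̂(p̂_st) = 0.00030505; SE = √V̂ = 0.0174657

p̂_st ≈ 0.6143, SE ≈ 0.0175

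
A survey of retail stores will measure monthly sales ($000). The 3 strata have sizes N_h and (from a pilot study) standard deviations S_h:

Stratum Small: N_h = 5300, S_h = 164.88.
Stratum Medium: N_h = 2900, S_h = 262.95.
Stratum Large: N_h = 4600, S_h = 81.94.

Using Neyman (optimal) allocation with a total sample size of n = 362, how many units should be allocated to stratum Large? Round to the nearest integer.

68

Neyman allocation: n_h = n · N_h S_h / Σ N_i S_i, with n = 362.
  stratum Small: N_h·S_h = 5300·164.88 = 873864.00
  stratum Medium: N_h·S_h = 2900·262.95 = 762555.00
  stratum Large: N_h·S_h = 4600·81.94 = 376924.00
Σ N_h S_h = 2013343.00
n for stratum Large = 362·376924.00/2013343.00 = 67.771 → 68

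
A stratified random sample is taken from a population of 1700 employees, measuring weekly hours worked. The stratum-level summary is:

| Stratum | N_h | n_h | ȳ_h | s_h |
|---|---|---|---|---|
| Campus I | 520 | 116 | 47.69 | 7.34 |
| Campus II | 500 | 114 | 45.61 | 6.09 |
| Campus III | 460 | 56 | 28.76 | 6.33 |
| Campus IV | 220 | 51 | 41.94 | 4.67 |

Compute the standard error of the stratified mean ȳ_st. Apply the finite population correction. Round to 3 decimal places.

V̂(ȳ_st) = Σ W_h² (1 − n_h/N_h) s_h²/n_h, with W_h = N_h/N and N = 1700:
  stratum Campus I: (520/1700)²·(1 − 116/520)·7.34²/116 = 0.0337614
  stratum Campus II: (500/1700)²·(1 − 114/500)·6.09²/114 = 0.0217265
  stratum Campus III: (460/1700)²·(1 − 56/460)·6.33²/56 = 0.0460109
  stratum Campus IV: (220/1700)²·(1 − 51/220)·4.67²/51 = 0.00550142
V̂(ȳ_st) = 0.107
SE(ȳ_st) = √0.107 = 0.327109

SE(ȳ_st) ≈ 0.327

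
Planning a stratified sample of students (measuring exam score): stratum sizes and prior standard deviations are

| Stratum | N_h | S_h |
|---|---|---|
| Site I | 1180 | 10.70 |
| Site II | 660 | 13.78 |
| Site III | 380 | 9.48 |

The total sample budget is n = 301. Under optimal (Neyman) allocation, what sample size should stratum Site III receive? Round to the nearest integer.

43

Neyman allocation: n_h = n · N_h S_h / Σ N_i S_i, with n = 301.
  stratum Site I: N_h·S_h = 1180·10.70 = 12626.00
  stratum Site II: N_h·S_h = 660·13.78 = 9094.80
  stratum Site III: N_h·S_h = 380·9.48 = 3602.40
Σ N_h S_h = 25323.20
n for stratum Site III = 301·3602.40/25323.20 = 42.819 → 43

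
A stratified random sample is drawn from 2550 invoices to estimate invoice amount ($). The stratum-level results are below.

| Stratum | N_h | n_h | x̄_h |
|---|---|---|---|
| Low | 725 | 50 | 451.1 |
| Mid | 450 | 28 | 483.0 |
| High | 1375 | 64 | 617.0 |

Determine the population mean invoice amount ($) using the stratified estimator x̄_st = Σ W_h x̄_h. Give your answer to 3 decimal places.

N = Σ N_h = 2550. Stratum weights W_h = N_h/N.
x̄_st = (725·451.1 + 450·483.0 + 1375·617.0) / 2550 = 546.18529

x̄_st ≈ 546.185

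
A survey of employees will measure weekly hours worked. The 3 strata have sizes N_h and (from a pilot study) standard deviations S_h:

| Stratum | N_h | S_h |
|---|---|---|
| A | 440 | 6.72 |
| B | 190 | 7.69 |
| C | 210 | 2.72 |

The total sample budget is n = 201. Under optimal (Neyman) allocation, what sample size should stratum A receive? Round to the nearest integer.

119

Neyman allocation: n_h = n · N_h S_h / Σ N_i S_i, with n = 201.
  stratum A: N_h·S_h = 440·6.72 = 2956.80
  stratum B: N_h·S_h = 190·7.69 = 1461.10
  stratum C: N_h·S_h = 210·2.72 = 571.20
Σ N_h S_h = 4989.10
n for stratum A = 201·2956.80/4989.10 = 119.123 → 119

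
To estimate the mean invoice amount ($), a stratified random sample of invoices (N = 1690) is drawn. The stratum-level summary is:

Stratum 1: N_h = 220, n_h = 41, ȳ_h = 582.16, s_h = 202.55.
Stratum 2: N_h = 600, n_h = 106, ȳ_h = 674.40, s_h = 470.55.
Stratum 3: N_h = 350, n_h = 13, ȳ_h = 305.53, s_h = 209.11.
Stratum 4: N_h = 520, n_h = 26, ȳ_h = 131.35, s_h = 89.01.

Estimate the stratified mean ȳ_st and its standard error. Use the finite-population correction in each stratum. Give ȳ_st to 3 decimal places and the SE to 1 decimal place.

ȳ_st ≈ 418.907, SE ≈ 19.9

ȳ_st = Σ W_h ȳ_h = (220·582.16 + 600·674.40 + 350·305.53 + 520·131.35)/1690 = 418.90692
V̂(ȳ_st) = Σ W_h² (1 − n_h/N_h) s_h²/n_h, with W_h = N_h/N and N = 1690:
  stratum 1: (220/1690)²·(1 − 41/220)·202.55²/41 = 13.7969
  stratum 2: (600/1690)²·(1 − 106/600)·470.55²/106 = 216.776
  stratum 3: (350/1690)²·(1 − 13/350)·209.11²/13 = 138.909
  stratum 4: (520/1690)²·(1 − 26/520)·89.01²/26 = 27.407
V̂(ȳ_st) = 396.889
SE(ȳ_st) = √396.889 = 19.9221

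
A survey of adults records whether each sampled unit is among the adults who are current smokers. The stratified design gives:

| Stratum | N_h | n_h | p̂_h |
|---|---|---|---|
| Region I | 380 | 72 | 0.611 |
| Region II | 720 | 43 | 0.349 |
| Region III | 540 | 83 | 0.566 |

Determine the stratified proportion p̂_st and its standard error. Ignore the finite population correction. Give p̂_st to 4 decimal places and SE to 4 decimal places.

p̂_st ≈ 0.4812, SE ≈ 0.0393

N = 1640; stratum weights W_h = N_h/N.
p̂_st = Σ W_h p̂_h = (380·0.611 + 720·0.349 + 540·0.566)/1640 = 0.48116
V̂(p̂_st) = Σ W_h² p̂_h(1−p̂_h)/(n_h−1):
  stratum Region I: (380/1640)²·0.611·0.389/71 = 0.000179726
  stratum Region II: (720/1640)²·0.349·0.651/42 = 0.00104264
  stratum Region III: (540/1640)²·0.566·0.434/82 = 0.000324782
V̂(p̂_st) = 0.00154715; SE = √V̂ = 0.0393338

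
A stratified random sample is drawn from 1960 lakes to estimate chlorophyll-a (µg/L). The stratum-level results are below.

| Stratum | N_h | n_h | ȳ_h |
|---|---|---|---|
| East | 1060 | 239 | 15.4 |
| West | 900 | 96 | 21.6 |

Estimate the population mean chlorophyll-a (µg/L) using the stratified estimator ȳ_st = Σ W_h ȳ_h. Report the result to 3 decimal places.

N = Σ N_h = 1960. Stratum weights W_h = N_h/N.
ȳ_st = (1060·15.4 + 900·21.6) / 1960 = 18.24694

ȳ_st ≈ 18.247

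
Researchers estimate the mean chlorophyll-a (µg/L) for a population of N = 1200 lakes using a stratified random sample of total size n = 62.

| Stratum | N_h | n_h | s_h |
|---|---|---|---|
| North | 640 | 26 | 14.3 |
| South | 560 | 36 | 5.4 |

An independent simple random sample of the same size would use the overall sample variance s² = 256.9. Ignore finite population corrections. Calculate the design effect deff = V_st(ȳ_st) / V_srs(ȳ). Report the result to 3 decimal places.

V̂(ȳ_st) = Σ W_h² s_h²/n_h, with W_h = N_h/N and N = 1200:
  stratum North: (640/1200)²·14.3²/26 = 2.23716
  stratum South: (560/1200)²·5.4²/36 = 0.1764
V_st = 2.41356
V_srs = s²/n = 256.9/62 = 4.14355
deff = V_st / V_srs = 2.41356/4.14355 = 0.5825

deff ≈ 0.582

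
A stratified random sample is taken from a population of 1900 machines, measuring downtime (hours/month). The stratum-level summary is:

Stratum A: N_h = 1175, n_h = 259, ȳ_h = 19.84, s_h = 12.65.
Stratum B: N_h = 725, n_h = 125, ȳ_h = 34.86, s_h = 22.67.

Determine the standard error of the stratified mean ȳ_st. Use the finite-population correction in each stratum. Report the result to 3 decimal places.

SE(ȳ_st) ≈ 0.824

V̂(ȳ_st) = Σ W_h² (1 − n_h/N_h) s_h²/n_h, with W_h = N_h/N and N = 1900:
  stratum A: (1175/1900)²·(1 − 259/1175)·12.65²/259 = 0.184208
  stratum B: (725/1900)²·(1 − 125/725)·22.67²/125 = 0.495422
V̂(ȳ_st) = 0.679629
SE(ȳ_st) = √0.679629 = 0.824396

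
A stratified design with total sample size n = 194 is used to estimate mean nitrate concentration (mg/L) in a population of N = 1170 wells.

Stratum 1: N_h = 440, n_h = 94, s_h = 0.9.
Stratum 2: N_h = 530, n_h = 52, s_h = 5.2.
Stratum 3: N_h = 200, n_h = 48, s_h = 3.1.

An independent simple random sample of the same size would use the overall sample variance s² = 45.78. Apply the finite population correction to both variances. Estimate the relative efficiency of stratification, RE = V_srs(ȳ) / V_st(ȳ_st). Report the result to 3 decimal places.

V̂(ȳ_st) = Σ W_h² (1 − n_h/N_h) s_h²/n_h, with W_h = N_h/N and N = 1170:
  stratum 1: (440/1170)²·(1 − 94/440)·0.9²/94 = 0.000958328
  stratum 2: (530/1170)²·(1 − 52/530)·5.2²/52 = 0.0962355
  stratum 3: (200/1170)²·(1 − 48/200)·3.1²/48 = 0.00444615
V_st = 0.10164
V_srs = (1 − 194/1170)·45.78/194 = 0.196851
Relative efficiency = V_srs / V_st = 0.196851/0.10164 = 1.9367

RE ≈ 1.937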